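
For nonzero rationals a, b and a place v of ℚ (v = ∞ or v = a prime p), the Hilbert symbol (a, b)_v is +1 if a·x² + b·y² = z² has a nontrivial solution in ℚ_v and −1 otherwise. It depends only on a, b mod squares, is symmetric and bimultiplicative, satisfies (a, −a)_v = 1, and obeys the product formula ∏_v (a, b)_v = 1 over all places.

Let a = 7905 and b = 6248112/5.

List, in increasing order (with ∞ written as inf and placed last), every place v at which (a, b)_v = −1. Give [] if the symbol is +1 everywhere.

[3, 5]

Mod squares: a ≡ 7905, b ≡ 1952535. Check v ∈ {∞, 2, 3, 5, 13, 17, 19, 31}.
v=13: a=13^0·(≡1), b=13^1·(≡8) mod 13; (1|13)=+1, (8|13)=-1; (−1)^{0·1·6}·(+1)^1·(-1)^0 = +1.
v=3: a=3^1·(≡1), b=3^1·(≡1) mod 3; (1|3)=+1, (1|3)=+1; (−1)^{1·1·1}·(+1)^1·(+1)^1 = -1.
v=31: a=31^1·(≡7), b=31^1·(≡29) mod 31; (7|31)=+1, (29|31)=-1; (−1)^{1·1·15}·(+1)^1·(-1)^1 = +1.
v=∞: 7905 > 0 and 1952535 > 0  ⇒  (a,b)_∞ = +1.
v=19: a=19^0·(≡1), b=19^1·(≡3) mod 19; (1|19)=+1, (3|19)=-1; (−1)^{0·1·9}·(+1)^1·(-1)^0 = +1.
v=5: a=5^1·(≡1), b=5^-1·(≡2) mod 5; (1|5)=+1, (2|5)=-1; (−1)^{1·-1·2}·(+1)^-1·(-1)^1 = -1.
v=2: v_2(a)=0, v_2(b)=4; units ≡ 1, 7 (mod 8); ε·ε+αω+βω = 0·1+0·0+4·0 ≡ 0  ⇒  (a,b)_2 = +1.
v=17: a=17^1·(≡6), b=17^1·(≡6) mod 17; (6|17)=-1, (6|17)=-1; (−1)^{1·1·8}·(-1)^1·(-1)^1 = +1.
|Ram(7905, 1952535)| = 2, even; anisotropic at {3, 5}.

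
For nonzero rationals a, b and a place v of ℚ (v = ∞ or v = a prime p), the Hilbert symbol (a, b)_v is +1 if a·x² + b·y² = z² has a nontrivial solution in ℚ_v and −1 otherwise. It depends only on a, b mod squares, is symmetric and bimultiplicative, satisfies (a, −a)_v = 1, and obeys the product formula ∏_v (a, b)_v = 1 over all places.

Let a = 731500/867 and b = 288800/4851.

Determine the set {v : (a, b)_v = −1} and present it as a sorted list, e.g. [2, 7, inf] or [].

[5, 19]

(a, b) ≡ (21945, 22) mod (ℚ^×)²; places V = {2, 3, 5, 7, 11, 17, 19, ∞}.
(a,b)_19: α=1, u≡10; β=2, v≡13 (mod 19); (10|19)=-1, (13|19)=-1; sign (−1)^0·-1^2·-1^1 = -1.
(a,b)_17: α=-2, u≡8; β=0, v≡12 (mod 17); (8|17)=+1, (12|17)=-1; sign (−1)^0·+1^0·-1^-2 = +1.
(a,b)_11: α=1, u≡3; β=-1, v≡6 (mod 11); (3|11)=+1, (6|11)=-1; sign (−1)^1·+1^-1·-1^1 = +1.
(a,b)_∞: sgn(21945)=+, sgn(22)=+, so +1.
(a,b)_7: α=1, u≡3; β=-2, v≡1 (mod 7); (3|7)=-1, (1|7)=+1; sign (−1)^0·-1^-2·+1^1 = +1.
(a,b)_2: α=2, β=5; u≡1, v≡3 (mod 8); ε(u)ε(v)=0·1, αω(v)=2·1, βω(u)=5·0; sum ≡ 0  ⇒  +1.
(a,b)_5: α=3, u≡1; β=2, v≡2 (mod 5); (1|5)=+1, (2|5)=-1; sign (−1)^0·+1^2·-1^3 = -1.
(a,b)_3: α=-1, u≡1; β=-2, v≡1 (mod 3); (1|3)=+1, (1|3)=+1; sign (−1)^0·+1^-2·+1^-1 = +1.
|Ram(21945, 22)| = 2, even; anisotropic at {5, 19}.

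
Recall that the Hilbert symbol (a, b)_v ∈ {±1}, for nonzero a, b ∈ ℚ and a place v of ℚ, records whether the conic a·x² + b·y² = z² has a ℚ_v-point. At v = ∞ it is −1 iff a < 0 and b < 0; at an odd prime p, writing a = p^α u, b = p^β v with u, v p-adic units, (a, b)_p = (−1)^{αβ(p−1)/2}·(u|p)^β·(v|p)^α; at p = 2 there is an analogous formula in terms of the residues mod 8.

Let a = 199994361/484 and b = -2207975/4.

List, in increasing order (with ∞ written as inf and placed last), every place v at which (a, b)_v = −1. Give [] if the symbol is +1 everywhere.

Mod squares: a ≡ 554001, b ≡ -88319. Check v ∈ {∞, 2, 3, 5, 7, 11, 19, 23, 31, 37}.
v=23: a=23^1·(≡4), b=23^0·(≡12) mod 23; (4|23)=+1, (12|23)=+1; (−1)^{1·0·11}·(+1)^0·(+1)^1 = +1.
v=11: a=11^-2·(≡7), b=11^1·(≡9) mod 11; (7|11)=-1, (9|11)=+1; (−1)^{-2·1·5}·(-1)^1·(+1)^-2 = -1.
v=2: v_2(a)=-2, v_2(b)=-2; units ≡ 1, 1 (mod 8); ε·ε+αω+βω = 0·0+-2·0+-2·0 ≡ 0  ⇒  (a,b)_2 = +1.
v=∞: 554001 > 0 and -88319 < 0  ⇒  (a,b)_∞ = +1.
v=37: a=37^1·(≡36), b=37^1·(≡20) mod 37; (36|37)=+1, (20|37)=-1; (−1)^{1·1·18}·(+1)^1·(-1)^1 = -1.
v=19: a=19^2·(≡2), b=19^0·(≡18) mod 19; (2|19)=-1, (18|19)=-1; (−1)^{2·0·9}·(-1)^0·(-1)^2 = +1.
v=7: a=7^1·(≡4), b=7^1·(≡4) mod 7; (4|7)=+1, (4|7)=+1; (−1)^{1·1·3}·(+1)^1·(+1)^1 = -1.
v=3: a=3^1·(≡2), b=3^0·(≡1) mod 3; (2|3)=-1, (1|3)=+1; (−1)^{1·0·1}·(-1)^0·(+1)^1 = +1.
v=31: a=31^1·(≡6), b=31^1·(≡11) mod 31; (6|31)=-1, (11|31)=-1; (−1)^{1·1·15}·(-1)^1·(-1)^1 = -1.
v=5: a=5^0·(≡4), b=5^2·(≡4) mod 5; (4|5)=+1, (4|5)=+1; (−1)^{0·2·2}·(+1)^2·(+1)^0 = +1.
|Ram(554001, -88319)| = 4, even; anisotropic at {7, 11, 31, 37}.

[7, 11, 31, 37]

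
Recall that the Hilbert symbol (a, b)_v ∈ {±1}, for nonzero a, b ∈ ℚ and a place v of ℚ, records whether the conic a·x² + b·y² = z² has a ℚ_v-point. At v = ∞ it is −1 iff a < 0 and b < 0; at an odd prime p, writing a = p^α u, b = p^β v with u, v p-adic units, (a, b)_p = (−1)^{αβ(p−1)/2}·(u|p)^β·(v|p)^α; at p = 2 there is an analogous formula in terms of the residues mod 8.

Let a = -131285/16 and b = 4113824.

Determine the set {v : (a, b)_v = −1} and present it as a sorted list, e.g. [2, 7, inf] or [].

[2, 13, 29, 31]

(a, b) ≡ (-1085, 257114) mod (ℚ^×)²; places V = {2, 5, 7, 11, 13, 29, 31, ∞}.
(a,b)_13: α=0, u≡5; β=1, v≡2 (mod 13); (5|13)=-1, (2|13)=-1; sign (−1)^0·-1^1·-1^0 = -1.
(a,b)_∞: sgn(-1085)=−, sgn(257114)=+, so +1.
(a,b)_7: α=1, u≡6; β=0, v≡1 (mod 7); (6|7)=-1, (1|7)=+1; sign (−1)^0·-1^0·+1^1 = +1.
(a,b)_2: α=-4, β=5; u≡3, v≡5 (mod 8); ε(u)ε(v)=1·0, αω(v)=-4·1, βω(u)=5·1; sum ≡ 1  ⇒  -1.
(a,b)_5: α=1, u≡3; β=0, v≡4 (mod 5); (3|5)=-1, (4|5)=+1; sign (−1)^0·-1^0·+1^1 = +1.
(a,b)_11: α=2, u≡3; β=1, v≡6 (mod 11); (3|11)=+1, (6|11)=-1; sign (−1)^0·+1^1·-1^2 = +1.
(a,b)_29: α=0, u≡18; β=1, v≡17 (mod 29); (18|29)=-1, (17|29)=-1; sign (−1)^0·-1^1·-1^0 = -1.
(a,b)_31: α=1, u≡24; β=1, v≡24 (mod 31); (24|31)=-1, (24|31)=-1; sign (−1)^1·-1^1·-1^1 = -1.
|Ram(-1085, 257114)| = 4, even; anisotropic at {2, 13, 29, 31}.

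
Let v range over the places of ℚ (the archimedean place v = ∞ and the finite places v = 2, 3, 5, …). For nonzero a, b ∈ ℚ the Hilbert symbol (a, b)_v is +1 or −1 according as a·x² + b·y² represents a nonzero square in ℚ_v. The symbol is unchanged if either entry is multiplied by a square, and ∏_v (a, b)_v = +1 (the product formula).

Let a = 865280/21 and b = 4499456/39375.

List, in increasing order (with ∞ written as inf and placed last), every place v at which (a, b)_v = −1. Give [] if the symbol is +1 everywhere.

[3, 5]

Mod squares: a ≡ 105, b ≡ 182. Check v ∈ {∞, 2, 3, 5, 7, 13}.
v=7: a=7^-1·(≡1), b=7^-1·(≡6) mod 7; (1|7)=+1, (6|7)=-1; (−1)^{-1·-1·3}·(+1)^-1·(-1)^-1 = +1.
v=5: a=5^1·(≡1), b=5^-4·(≡2) mod 5; (1|5)=+1, (2|5)=-1; (−1)^{1·-4·2}·(+1)^-4·(-1)^1 = -1.
v=3: a=3^-1·(≡2), b=3^-2·(≡2) mod 3; (2|3)=-1, (2|3)=-1; (−1)^{-1·-2·1}·(-1)^-2·(-1)^-1 = -1.
v=13: a=13^2·(≡3), b=13^3·(≡3) mod 13; (3|13)=+1, (3|13)=+1; (−1)^{2·3·6}·(+1)^3·(+1)^2 = +1.
v=∞: 105 > 0 and 182 > 0  ⇒  (a,b)_∞ = +1.
v=2: v_2(a)=10, v_2(b)=11; units ≡ 1, 3 (mod 8); ε·ε+αω+βω = 0·1+10·1+11·0 ≡ 0  ⇒  (a,b)_2 = +1.
Ram(105, 182) = {3, 5}; no ℚ_3-point on the conic.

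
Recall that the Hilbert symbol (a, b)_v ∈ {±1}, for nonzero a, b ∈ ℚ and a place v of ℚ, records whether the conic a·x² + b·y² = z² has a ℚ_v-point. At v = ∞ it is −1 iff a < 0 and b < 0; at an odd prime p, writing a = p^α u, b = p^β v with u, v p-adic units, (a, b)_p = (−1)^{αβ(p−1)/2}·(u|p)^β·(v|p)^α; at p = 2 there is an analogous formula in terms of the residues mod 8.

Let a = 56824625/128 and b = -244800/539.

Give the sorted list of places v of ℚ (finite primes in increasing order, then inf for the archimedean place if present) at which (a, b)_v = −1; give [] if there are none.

[2, 5, 13, 17]

(a, b) ≡ (130, -187) mod (ℚ^×)²; places V = {2, 3, 5, 7, 11, 13, 17, ∞}.
(a,b)_17: α=2, u≡6; β=1, v≡7 (mod 17); (6|17)=-1, (7|17)=-1; sign (−1)^0·-1^1·-1^2 = -1.
(a,b)_11: α=2, u≡5; β=-1, v≡1 (mod 11); (5|11)=+1, (1|11)=+1; sign (−1)^0·+1^-1·+1^2 = +1.
(a,b)_3: α=0, u≡1; β=2, v≡2 (mod 3); (1|3)=+1, (2|3)=-1; sign (−1)^0·+1^2·-1^0 = +1.
(a,b)_7: α=0, u≡2; β=-2, v≡1 (mod 7); (2|7)=+1, (1|7)=+1; sign (−1)^0·+1^-2·+1^0 = +1.
(a,b)_13: α=1, u≡4; β=0, v≡7 (mod 13); (4|13)=+1, (7|13)=-1; sign (−1)^0·+1^0·-1^1 = -1.
(a,b)_5: α=3, u≡4; β=2, v≡2 (mod 5); (4|5)=+1, (2|5)=-1; sign (−1)^0·+1^2·-1^3 = -1.
(a,b)_2: α=-7, β=6; u≡1, v≡5 (mod 8); ε(u)ε(v)=0·0, αω(v)=-7·1, βω(u)=6·0; sum ≡ 1  ⇒  -1.
(a,b)_∞: sgn(130)=+, sgn(-187)=−, so +1.
|Ram(130, -187)| = 4, even; anisotropic at {2, 5, 13, 17}.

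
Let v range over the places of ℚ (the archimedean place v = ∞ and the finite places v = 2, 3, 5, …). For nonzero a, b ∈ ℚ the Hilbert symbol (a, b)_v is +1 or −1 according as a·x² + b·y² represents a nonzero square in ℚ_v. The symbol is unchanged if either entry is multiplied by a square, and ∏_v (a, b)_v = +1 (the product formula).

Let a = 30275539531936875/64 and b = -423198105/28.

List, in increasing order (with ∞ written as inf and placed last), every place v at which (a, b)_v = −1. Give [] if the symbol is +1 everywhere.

[3, 11, 41, 47]

Mod squares: a ≡ 11, b ≡ -202335. Check v ∈ {∞, 2, 3, 5, 7, 11, 41, 47}.
v=3: a=3^4·(≡2), b=3^1·(≡1) mod 3; (2|3)=-1, (1|3)=+1; (−1)^{4·1·1}·(-1)^1·(+1)^4 = -1.
v=7: a=7^0·(≡1), b=7^-1·(≡5) mod 7; (1|7)=+1, (5|7)=-1; (−1)^{0·-1·3}·(+1)^-1·(-1)^0 = +1.
v=2: v_2(a)=-6, v_2(b)=-2; units ≡ 3, 1 (mod 8); ε·ε+αω+βω = 1·0+-6·0+-2·1 ≡ 0  ⇒  (a,b)_2 = +1.
v=41: a=41^2·(≡19), b=41^1·(≡34) mod 41; (19|41)=-1, (34|41)=-1; (−1)^{2·1·20}·(-1)^1·(-1)^2 = -1.
v=5: a=5^4·(≡1), b=5^1·(≡3) mod 5; (1|5)=+1, (3|5)=-1; (−1)^{4·1·2}·(+1)^1·(-1)^4 = +1.
v=11: a=11^5·(≡5), b=11^4·(≡6) mod 11; (5|11)=+1, (6|11)=-1; (−1)^{5·4·5}·(+1)^4·(-1)^5 = -1.
v=∞: 11 > 0 and -202335 < 0  ⇒  (a,b)_∞ = +1.
v=47: a=47^2·(≡45), b=47^1·(≡10) mod 47; (45|47)=-1, (10|47)=-1; (−1)^{2·1·23}·(-1)^1·(-1)^2 = -1.
(11, -202335 / ℚ) ramifies at {3, 11, 41, 47}: a division algebra.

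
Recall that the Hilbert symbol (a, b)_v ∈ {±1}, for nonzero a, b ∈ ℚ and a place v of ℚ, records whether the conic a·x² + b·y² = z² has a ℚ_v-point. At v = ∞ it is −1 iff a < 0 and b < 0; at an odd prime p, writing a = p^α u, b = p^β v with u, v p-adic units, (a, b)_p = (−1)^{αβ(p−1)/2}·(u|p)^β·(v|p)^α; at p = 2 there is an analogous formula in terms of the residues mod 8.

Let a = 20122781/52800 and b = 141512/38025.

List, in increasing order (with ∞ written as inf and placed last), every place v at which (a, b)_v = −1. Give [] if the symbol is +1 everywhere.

(a, b) ≡ (957, 2) mod (ℚ^×)²; places V = {2, 3, 5, 7, 11, 13, 17, 19, 29, ∞}.
(a,b)_∞: sgn(957)=+, sgn(2)=+, so +1.
(a,b)_13: α=0, u≡6; β=-2, v≡5 (mod 13); (6|13)=-1, (5|13)=-1; sign (−1)^0·-1^-2·-1^0 = +1.
(a,b)_17: α=2, u≡10; β=0, v≡16 (mod 17); (10|17)=-1, (16|17)=+1; sign (−1)^0·-1^0·+1^2 = +1.
(a,b)_3: α=-1, u≡1; β=-2, v≡2 (mod 3); (1|3)=+1, (2|3)=-1; sign (−1)^0·+1^-2·-1^-1 = -1.
(a,b)_29: α=1, u≡9; β=0, v≡18 (mod 29); (9|29)=+1, (18|29)=-1; sign (−1)^0·+1^0·-1^1 = -1.
(a,b)_7: α=4, u≡5; β=2, v≡4 (mod 7); (5|7)=-1, (4|7)=+1; sign (−1)^0·-1^2·+1^4 = +1.
(a,b)_2: α=-6, β=3; u≡5, v≡1 (mod 8); ε(u)ε(v)=0·0, αω(v)=-6·0, βω(u)=3·1; sum ≡ 1  ⇒  -1.
(a,b)_19: α=0, u≡5; β=2, v≡2 (mod 19); (5|19)=+1, (2|19)=-1; sign (−1)^0·+1^2·-1^0 = +1.
(a,b)_5: α=-2, u≡3; β=-2, v≡2 (mod 5); (3|5)=-1, (2|5)=-1; sign (−1)^0·-1^-2·-1^-2 = +1.
(a,b)_11: α=-1, u≡2; β=0, v≡7 (mod 11); (2|11)=-1, (7|11)=-1; sign (−1)^0·-1^0·-1^-1 = -1.
(957, 2 / ℚ) ramifies at {2, 3, 11, 29}: a division algebra.

[2, 3, 11, 29]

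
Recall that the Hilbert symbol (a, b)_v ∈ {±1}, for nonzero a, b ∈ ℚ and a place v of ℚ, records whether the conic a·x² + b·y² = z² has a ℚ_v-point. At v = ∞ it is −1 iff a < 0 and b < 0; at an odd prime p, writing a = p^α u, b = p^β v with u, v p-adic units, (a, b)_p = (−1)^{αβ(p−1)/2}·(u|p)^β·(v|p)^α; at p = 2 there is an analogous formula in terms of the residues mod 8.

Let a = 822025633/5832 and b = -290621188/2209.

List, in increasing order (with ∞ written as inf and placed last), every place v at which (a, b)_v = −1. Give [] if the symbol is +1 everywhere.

Mod squares: a ≡ 7106, b ≡ -3553. Check v ∈ {∞, 2, 3, 11, 13, 17, 19, 37, 47}.
v=13: a=13^2·(≡2), b=13^2·(≡12) mod 13; (2|13)=-1, (12|13)=+1; (−1)^{2·2·6}·(-1)^2·(+1)^2 = +1.
v=17: a=17^1·(≡6), b=17^1·(≡11) mod 17; (6|17)=-1, (11|17)=-1; (−1)^{1·1·8}·(-1)^1·(-1)^1 = +1.
v=3: a=3^-6·(≡2), b=3^0·(≡2) mod 3; (2|3)=-1, (2|3)=-1; (−1)^{-6·0·1}·(-1)^0·(-1)^-6 = +1.
v=47: a=47^0·(≡1), b=47^-2·(≡22) mod 47; (1|47)=+1, (22|47)=-1; (−1)^{0·-2·23}·(+1)^-2·(-1)^0 = +1.
v=2: v_2(a)=-3, v_2(b)=2; units ≡ 1, 7 (mod 8); ε·ε+αω+βω = 0·1+-3·0+2·0 ≡ 0  ⇒  (a,b)_2 = +1.
v=37: a=37^2·(≡17), b=37^0·(≡36) mod 37; (17|37)=-1, (36|37)=+1; (−1)^{2·0·18}·(-1)^0·(+1)^2 = +1.
v=∞: 7106 > 0 and -3553 < 0  ⇒  (a,b)_∞ = +1.
v=19: a=19^1·(≡13), b=19^1·(≡12) mod 19; (13|19)=-1, (12|19)=-1; (−1)^{1·1·9}·(-1)^1·(-1)^1 = -1.
v=11: a=11^1·(≡7), b=11^3·(≡10) mod 11; (7|11)=-1, (10|11)=-1; (−1)^{1·3·5}·(-1)^3·(-1)^1 = -1.
|Ram(7106, -3553)| = 2, even; anisotropic at {11, 19}.

[11, 19]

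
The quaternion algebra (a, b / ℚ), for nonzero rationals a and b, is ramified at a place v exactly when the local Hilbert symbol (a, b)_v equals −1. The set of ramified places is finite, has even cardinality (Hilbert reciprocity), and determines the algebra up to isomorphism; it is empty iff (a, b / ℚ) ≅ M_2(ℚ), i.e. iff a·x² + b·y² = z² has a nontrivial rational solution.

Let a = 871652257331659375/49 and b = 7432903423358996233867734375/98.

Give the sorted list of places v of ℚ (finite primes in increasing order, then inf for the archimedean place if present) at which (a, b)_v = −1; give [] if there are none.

[2, 11, 29, 37]

(a, b) ≡ (55, 203870) mod (ℚ^×)²; places V = {2, 3, 5, 7, 11, 13, 19, 29, 37, ∞}.
(a,b)_7: α=-2, u≡5; β=-2, v≡2 (mod 7); (5|7)=-1, (2|7)=+1; sign (−1)^0·-1^-2·+1^-2 = +1.
(a,b)_13: α=2, u≡1; β=4, v≡1 (mod 13); (1|13)=+1, (1|13)=+1; sign (−1)^0·+1^4·+1^2 = +1.
(a,b)_19: α=4, u≡5; β=5, v≡3 (mod 19); (5|19)=+1, (3|19)=-1; sign (−1)^0·+1^5·-1^4 = +1.
(a,b)_2: α=0, β=-1; u≡7, v≡7 (mod 8); ε(u)ε(v)=1·1, αω(v)=0·0, βω(u)=-1·0; sum ≡ 1  ⇒  -1.
(a,b)_11: α=1, u≡3; β=2, v≡10 (mod 11); (3|11)=+1, (10|11)=-1; sign (−1)^0·+1^2·-1^1 = -1.
(a,b)_∞: sgn(55)=+, sgn(203870)=+, so +1.
(a,b)_29: α=2, u≡17; β=3, v≡12 (mod 29); (17|29)=-1, (12|29)=-1; sign (−1)^0·-1^3·-1^2 = -1.
(a,b)_37: α=2, u≡14; β=3, v≡21 (mod 37); (14|37)=-1, (21|37)=+1; sign (−1)^0·-1^3·+1^2 = -1.
(a,b)_5: α=5, u≡4; β=7, v≡4 (mod 5); (4|5)=+1, (4|5)=+1; sign (−1)^0·+1^7·+1^5 = +1.
(a,b)_3: α=0, u≡1; β=2, v≡2 (mod 3); (1|3)=+1, (2|3)=-1; sign (−1)^0·+1^2·-1^0 = +1.
Ram(55, 203870) = {2, 11, 29, 37}; no ℚ_2-point on the conic.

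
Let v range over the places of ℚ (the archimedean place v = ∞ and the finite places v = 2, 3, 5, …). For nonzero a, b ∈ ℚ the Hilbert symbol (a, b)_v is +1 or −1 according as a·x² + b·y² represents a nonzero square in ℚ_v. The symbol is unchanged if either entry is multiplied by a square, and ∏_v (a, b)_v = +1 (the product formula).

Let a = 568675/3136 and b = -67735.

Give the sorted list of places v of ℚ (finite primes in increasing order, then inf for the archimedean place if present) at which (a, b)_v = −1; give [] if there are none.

Mod squares: a ≡ 43, b ≡ -67735. Check v ∈ {∞, 2, 5, 7, 19, 23, 31, 43}.
v=31: a=31^0·(≡27), b=31^1·(≡16) mod 31; (27|31)=-1, (16|31)=+1; (−1)^{0·1·15}·(-1)^1·(+1)^0 = -1.
v=7: a=7^-2·(≡2), b=7^0·(≡4) mod 7; (2|7)=+1, (4|7)=+1; (−1)^{-2·0·3}·(+1)^0·(+1)^-2 = +1.
v=19: a=19^0·(≡5), b=19^1·(≡7) mod 19; (5|19)=+1, (7|19)=+1; (−1)^{0·1·9}·(+1)^1·(+1)^0 = +1.
v=23: a=23^2·(≡5), b=23^1·(≡22) mod 23; (5|23)=-1, (22|23)=-1; (−1)^{2·1·11}·(-1)^1·(-1)^2 = -1.
v=5: a=5^2·(≡2), b=5^1·(≡3) mod 5; (2|5)=-1, (3|5)=-1; (−1)^{2·1·2}·(-1)^1·(-1)^2 = -1.
v=43: a=43^1·(≡35), b=43^0·(≡33) mod 43; (35|43)=+1, (33|43)=-1; (−1)^{1·0·21}·(+1)^0·(-1)^1 = -1.
v=2: v_2(a)=-6, v_2(b)=0; units ≡ 3, 1 (mod 8); ε·ε+αω+βω = 1·0+-6·0+0·1 ≡ 0  ⇒  (a,b)_2 = +1.
v=∞: 43 > 0 and -67735 < 0  ⇒  (a,b)_∞ = +1.
Ram(43, -67735) = {5, 23, 31, 43}; no ℚ_5-point on the conic.

[5, 23, 31, 43]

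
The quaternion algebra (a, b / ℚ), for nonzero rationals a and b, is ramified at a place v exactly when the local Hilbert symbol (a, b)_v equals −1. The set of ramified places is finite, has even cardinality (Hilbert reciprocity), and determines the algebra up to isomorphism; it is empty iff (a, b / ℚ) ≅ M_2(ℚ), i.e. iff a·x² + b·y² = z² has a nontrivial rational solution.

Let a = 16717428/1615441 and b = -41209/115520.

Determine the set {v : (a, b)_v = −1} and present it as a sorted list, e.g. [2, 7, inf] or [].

[5, 13]

(a, b) ≡ (13, -5) mod (ℚ^×)²; places V = {2, 3, 5, 7, 13, 19, 29, 31, 41, ∞}.
(a,b)_41: α=-2, u≡14; β=0, v≡23 (mod 41); (14|41)=-1, (23|41)=+1; sign (−1)^0·-1^0·+1^-2 = +1.
(a,b)_13: α=1, u≡1; β=0, v≡7 (mod 13); (1|13)=+1, (7|13)=-1; sign (−1)^0·+1^0·-1^1 = -1.
(a,b)_29: α=0, u≡7; β=2, v≡23 (mod 29); (7|29)=+1, (23|29)=+1; sign (−1)^0·+1^2·+1^0 = +1.
(a,b)_∞: sgn(13)=+, sgn(-5)=−, so +1.
(a,b)_31: α=-2, u≡26; β=0, v≡17 (mod 31); (26|31)=-1, (17|31)=-1; sign (−1)^0·-1^0·-1^-2 = +1.
(a,b)_2: α=2, β=-6; u≡5, v≡3 (mod 8); ε(u)ε(v)=0·1, αω(v)=2·1, βω(u)=-6·1; sum ≡ 0  ⇒  +1.
(a,b)_19: α=0, u≡3; β=-2, v≡12 (mod 19); (3|19)=-1, (12|19)=-1; sign (−1)^0·-1^-2·-1^0 = +1.
(a,b)_7: α=2, u≡3; β=2, v≡1 (mod 7); (3|7)=-1, (1|7)=+1; sign (−1)^0·-1^2·+1^2 = +1.
(a,b)_3: α=8, u≡1; β=0, v≡1 (mod 3); (1|3)=+1, (1|3)=+1; sign (−1)^0·+1^0·+1^8 = +1.
(a,b)_5: α=0, u≡3; β=-1, v≡4 (mod 5); (3|5)=-1, (4|5)=+1; sign (−1)^0·-1^-1·+1^0 = -1.
|Ram(13, -5)| = 2, even; anisotropic at {5, 13}.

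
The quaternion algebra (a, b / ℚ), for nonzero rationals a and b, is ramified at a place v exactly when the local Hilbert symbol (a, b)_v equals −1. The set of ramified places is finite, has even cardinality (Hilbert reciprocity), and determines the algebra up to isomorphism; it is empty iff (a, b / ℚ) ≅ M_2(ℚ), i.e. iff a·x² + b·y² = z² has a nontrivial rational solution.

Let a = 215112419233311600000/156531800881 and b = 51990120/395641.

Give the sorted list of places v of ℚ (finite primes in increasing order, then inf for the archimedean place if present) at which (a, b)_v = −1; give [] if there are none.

(a, b) ≡ (2310, 2730) mod (ℚ^×)²; places V = {2, 3, 5, 7, 11, 13, 17, 23, 37, ∞}.
(a,b)_37: α=-4, u≡28; β=-2, v≡35 (mod 37); (28|37)=+1, (35|37)=-1; sign (−1)^0·+1^-2·-1^-4 = +1.
(a,b)_2: α=7, β=3; u≡3, v≡5 (mod 8); ε(u)ε(v)=1·0, αω(v)=7·1, βω(u)=3·1; sum ≡ 0  ⇒  +1.
(a,b)_11: α=1, u≡1; β=0, v≡7 (mod 11); (1|11)=+1, (7|11)=-1; sign (−1)^0·+1^0·-1^1 = -1.
(a,b)_5: α=5, u≡2; β=1, v≡4 (mod 5); (2|5)=-1, (4|5)=+1; sign (−1)^0·-1^1·+1^5 = -1.
(a,b)_7: α=3, u≡1; β=1, v≡6 (mod 7); (1|7)=+1, (6|7)=-1; sign (−1)^1·+1^1·-1^3 = +1.
(a,b)_17: α=-4, u≡9; β=-2, v≡12 (mod 17); (9|17)=+1, (12|17)=-1; sign (−1)^0·+1^-2·-1^-4 = +1.
(a,b)_3: α=13, u≡2; β=3, v≡1 (mod 3); (2|3)=-1, (1|3)=+1; sign (−1)^1·-1^3·+1^13 = +1.
(a,b)_23: α=2, u≡22; β=2, v≡9 (mod 23); (22|23)=-1, (9|23)=+1; sign (−1)^0·-1^2·+1^2 = +1.
(a,b)_13: α=2, u≡9; β=1, v≡2 (mod 13); (9|13)=+1, (2|13)=-1; sign (−1)^0·+1^1·-1^2 = +1.
(a,b)_∞: sgn(2310)=+, sgn(2730)=+, so +1.
(2310, 2730 / ℚ) ramifies at {5, 11}: a division algebra.

[5, 11]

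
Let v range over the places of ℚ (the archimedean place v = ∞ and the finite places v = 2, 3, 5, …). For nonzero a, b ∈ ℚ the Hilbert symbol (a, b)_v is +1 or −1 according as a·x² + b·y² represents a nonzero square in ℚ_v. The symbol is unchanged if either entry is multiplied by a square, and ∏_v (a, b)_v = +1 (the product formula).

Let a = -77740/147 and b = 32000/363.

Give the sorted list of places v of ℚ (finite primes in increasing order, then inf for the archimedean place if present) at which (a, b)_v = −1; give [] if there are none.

(a, b) ≡ (-345, 15) mod (ℚ^×)²; places V = {2, 3, 5, 7, 11, 13, 23, ∞}.
(a,b)_23: α=1, u≡18; β=0, v≡17 (mod 23); (18|23)=+1, (17|23)=-1; sign (−1)^0·+1^0·-1^1 = -1.
(a,b)_3: α=-1, u≡2; β=-1, v≡2 (mod 3); (2|3)=-1, (2|3)=-1; sign (−1)^1·-1^-1·-1^-1 = -1.
(a,b)_2: α=2, β=8; u≡7, v≡7 (mod 8); ε(u)ε(v)=1·1, αω(v)=2·0, βω(u)=8·0; sum ≡ 1  ⇒  -1.
(a,b)_7: α=-2, u≡3; β=0, v≡4 (mod 7); (3|7)=-1, (4|7)=+1; sign (−1)^0·-1^0·+1^-2 = +1.
(a,b)_∞: sgn(-345)=−, sgn(15)=+, so +1.
(a,b)_11: α=0, u≡2; β=-2, v≡4 (mod 11); (2|11)=-1, (4|11)=+1; sign (−1)^0·-1^-2·+1^0 = +1.
(a,b)_5: α=1, u≡1; β=3, v≡2 (mod 5); (1|5)=+1, (2|5)=-1; sign (−1)^0·+1^3·-1^1 = -1.
(a,b)_13: α=2, u≡2; β=0, v≡6 (mod 13); (2|13)=-1, (6|13)=-1; sign (−1)^0·-1^0·-1^2 = +1.
|Ram(-345, 15)| = 4, even; anisotropic at {2, 3, 5, 23}.

[2, 3, 5, 23]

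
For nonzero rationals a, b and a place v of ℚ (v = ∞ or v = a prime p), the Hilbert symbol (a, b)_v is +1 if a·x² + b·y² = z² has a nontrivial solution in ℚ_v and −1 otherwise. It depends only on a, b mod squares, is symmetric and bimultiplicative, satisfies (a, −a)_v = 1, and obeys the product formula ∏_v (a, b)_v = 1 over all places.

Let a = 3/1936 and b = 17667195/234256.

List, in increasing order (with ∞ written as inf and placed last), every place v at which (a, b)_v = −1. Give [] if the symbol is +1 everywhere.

(a, b) ≡ (3, 195) mod (ℚ^×)²; places V = {2, 3, 5, 7, 11, 13, 43, ∞}.
(a,b)_3: α=1, u≡1; β=1, v≡2 (mod 3); (1|3)=+1, (2|3)=-1; sign (−1)^1·+1^1·-1^1 = +1.
(a,b)_∞: sgn(3)=+, sgn(195)=+, so +1.
(a,b)_5: α=0, u≡3; β=1, v≡4 (mod 5); (3|5)=-1, (4|5)=+1; sign (−1)^0·-1^1·+1^0 = -1.
(a,b)_2: α=-4, β=-4; u≡3, v≡3 (mod 8); ε(u)ε(v)=1·1, αω(v)=-4·1, βω(u)=-4·1; sum ≡ 1  ⇒  -1.
(a,b)_7: α=0, u≡6; β=2, v≡6 (mod 7); (6|7)=-1, (6|7)=-1; sign (−1)^0·-1^2·-1^0 = +1.
(a,b)_13: α=0, u≡10; β=1, v≡11 (mod 13); (10|13)=+1, (11|13)=-1; sign (−1)^0·+1^1·-1^0 = +1.
(a,b)_43: α=0, u≡3; β=2, v≡15 (mod 43); (3|43)=-1, (15|43)=+1; sign (−1)^0·-1^2·+1^0 = +1.
(a,b)_11: α=-2, u≡5; β=-4, v≡8 (mod 11); (5|11)=+1, (8|11)=-1; sign (−1)^0·+1^-4·-1^-2 = +1.
(3, 195 / ℚ) ramifies at {2, 5}: a division algebra.

[2, 5]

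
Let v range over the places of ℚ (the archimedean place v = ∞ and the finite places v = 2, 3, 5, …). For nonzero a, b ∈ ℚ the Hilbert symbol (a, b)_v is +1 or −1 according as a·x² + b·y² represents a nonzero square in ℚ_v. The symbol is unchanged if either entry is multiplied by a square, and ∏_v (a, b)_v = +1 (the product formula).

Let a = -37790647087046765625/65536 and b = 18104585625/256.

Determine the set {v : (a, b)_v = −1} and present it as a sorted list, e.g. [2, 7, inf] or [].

[37, 43]

(a, b) ≡ (-17, 11137) mod (ℚ^×)²; places V = {2, 3, 5, 7, 17, 37, 43, ∞}.
(a,b)_5: α=6, u≡2; β=4, v≡2 (mod 5); (2|5)=-1, (2|5)=-1; sign (−1)^0·-1^4·-1^6 = +1.
(a,b)_17: α=3, u≡4; β=2, v≡13 (mod 17); (4|17)=+1, (13|17)=+1; sign (−1)^0·+1^2·+1^3 = +1.
(a,b)_2: α=-16, β=-8; u≡7, v≡1 (mod 8); ε(u)ε(v)=1·0, αω(v)=-16·0, βω(u)=-8·0; sum ≡ 0  ⇒  +1.
(a,b)_7: α=4, u≡1; β=1, v≡4 (mod 7); (1|7)=+1, (4|7)=+1; sign (−1)^0·+1^1·+1^4 = +1.
(a,b)_37: α=2, u≡23; β=1, v≡24 (mod 37); (23|37)=-1, (24|37)=-1; sign (−1)^0·-1^1·-1^2 = -1.
(a,b)_43: α=2, u≡30; β=1, v≡38 (mod 43); (30|43)=-1, (38|43)=+1; sign (−1)^0·-1^1·+1^2 = -1.
(a,b)_∞: sgn(-17)=−, sgn(11137)=+, so +1.
(a,b)_3: α=4, u≡1; β=2, v≡1 (mod 3); (1|3)=+1, (1|3)=+1; sign (−1)^0·+1^2·+1^4 = +1.
(-17, 11137 / ℚ) ramifies at {37, 43}: a division algebra.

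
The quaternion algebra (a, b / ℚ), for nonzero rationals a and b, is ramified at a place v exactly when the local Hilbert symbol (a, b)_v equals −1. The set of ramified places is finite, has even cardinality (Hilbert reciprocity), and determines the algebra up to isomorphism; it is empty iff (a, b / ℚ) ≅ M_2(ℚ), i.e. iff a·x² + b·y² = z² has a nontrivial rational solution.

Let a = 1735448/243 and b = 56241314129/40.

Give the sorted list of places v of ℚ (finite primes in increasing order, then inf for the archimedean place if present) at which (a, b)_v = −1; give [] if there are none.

[2, 3, 13, 41]

(a, b) ≡ (1301586, 410) mod (ℚ^×)²; places V = {2, 3, 5, 7, 11, 13, 37, 41, ∞}.
(a,b)_7: α=0, u≡3; β=2, v≡4 (mod 7); (3|7)=-1, (4|7)=+1; sign (−1)^0·-1^2·+1^0 = +1.
(a,b)_5: α=0, u≡1; β=-1, v≡3 (mod 5); (1|5)=+1, (3|5)=-1; sign (−1)^0·+1^-1·-1^0 = +1.
(a,b)_37: α=1, u≡10; β=2, v≡30 (mod 37); (10|37)=+1, (30|37)=+1; sign (−1)^0·+1^2·+1^1 = +1.
(a,b)_11: α=1, u≡6; β=2, v≡9 (mod 11); (6|11)=-1, (9|11)=+1; sign (−1)^0·-1^2·+1^1 = +1.
(a,b)_13: α=1, u≡10; β=2, v≡8 (mod 13); (10|13)=+1, (8|13)=-1; sign (−1)^0·+1^2·-1^1 = -1.
(a,b)_3: α=-5, u≡2; β=0, v≡2 (mod 3); (2|3)=-1, (2|3)=-1; sign (−1)^0·-1^0·-1^-5 = -1.
(a,b)_∞: sgn(1301586)=+, sgn(410)=+, so +1.
(a,b)_2: α=3, β=-3; u≡1, v≡5 (mod 8); ε(u)ε(v)=0·0, αω(v)=3·1, βω(u)=-3·0; sum ≡ 1  ⇒  -1.
(a,b)_41: α=1, u≡22; β=1, v≡9 (mod 41); (22|41)=-1, (9|41)=+1; sign (−1)^0·-1^1·+1^1 = -1.
|Ram(1301586, 410)| = 4, even; anisotropic at {2, 3, 13, 41}.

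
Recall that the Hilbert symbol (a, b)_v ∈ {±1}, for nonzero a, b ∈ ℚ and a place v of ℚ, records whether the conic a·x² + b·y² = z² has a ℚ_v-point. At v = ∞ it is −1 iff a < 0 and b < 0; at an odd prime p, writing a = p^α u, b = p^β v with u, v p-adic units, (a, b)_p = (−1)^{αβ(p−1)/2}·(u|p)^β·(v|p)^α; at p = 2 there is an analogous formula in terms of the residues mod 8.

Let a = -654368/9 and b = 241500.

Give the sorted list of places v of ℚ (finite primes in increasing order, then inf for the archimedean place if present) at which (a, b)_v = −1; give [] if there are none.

[2, 5, 7, 23]

(a, b) ≡ (-2, 2415) mod (ℚ^×)²; places V = {2, 3, 5, 7, 11, 13, 23, ∞}.
(a,b)_5: α=0, u≡3; β=3, v≡2 (mod 5); (3|5)=-1, (2|5)=-1; sign (−1)^0·-1^3·-1^0 = -1.
(a,b)_7: α=0, u≡3; β=1, v≡4 (mod 7); (3|7)=-1, (4|7)=+1; sign (−1)^0·-1^1·+1^0 = -1.
(a,b)_11: α=2, u≡9; β=0, v≡6 (mod 11); (9|11)=+1, (6|11)=-1; sign (−1)^0·+1^0·-1^2 = +1.
(a,b)_∞: sgn(-2)=−, sgn(2415)=+, so +1.
(a,b)_13: α=2, u≡6; β=0, v≡12 (mod 13); (6|13)=-1, (12|13)=+1; sign (−1)^0·-1^0·+1^2 = +1.
(a,b)_2: α=5, β=2; u≡7, v≡7 (mod 8); ε(u)ε(v)=1·1, αω(v)=5·0, βω(u)=2·0; sum ≡ 1  ⇒  -1.
(a,b)_3: α=-2, u≡1; β=1, v≡1 (mod 3); (1|3)=+1, (1|3)=+1; sign (−1)^0·+1^1·+1^-2 = +1.
(a,b)_23: α=0, u≡21; β=1, v≡12 (mod 23); (21|23)=-1, (12|23)=+1; sign (−1)^0·-1^1·+1^0 = -1.
Ram(-2, 2415) = {2, 5, 7, 23}; no ℚ_2-point on the conic.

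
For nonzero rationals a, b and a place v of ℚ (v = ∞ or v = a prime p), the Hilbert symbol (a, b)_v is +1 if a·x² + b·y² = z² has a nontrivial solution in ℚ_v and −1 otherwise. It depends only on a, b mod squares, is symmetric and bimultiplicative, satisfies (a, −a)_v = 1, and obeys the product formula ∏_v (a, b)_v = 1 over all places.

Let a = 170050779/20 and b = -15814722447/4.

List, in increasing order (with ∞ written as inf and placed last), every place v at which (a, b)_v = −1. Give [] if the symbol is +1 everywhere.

[3, 5]

Mod squares: a ≡ 326895, b ≡ -703. Check v ∈ {∞, 2, 3, 5, 17, 19, 31, 37}.
v=31: a=31^1·(≡20), b=31^2·(≡10) mod 31; (20|31)=+1, (10|31)=+1; (−1)^{1·2·15}·(+1)^2·(+1)^1 = +1.
v=17: a=17^2·(≡8), b=17^2·(≡3) mod 17; (8|17)=+1, (3|17)=-1; (−1)^{2·2·8}·(+1)^2·(-1)^2 = +1.
v=2: v_2(a)=-2, v_2(b)=-2; units ≡ 7, 1 (mod 8); ε·ε+αω+βω = 1·0+-2·0+-2·0 ≡ 0  ⇒  (a,b)_2 = +1.
v=3: a=3^3·(≡2), b=3^4·(≡2) mod 3; (2|3)=-1, (2|3)=-1; (−1)^{3·4·1}·(-1)^4·(-1)^3 = -1.
v=19: a=19^1·(≡15), b=19^1·(≡17) mod 19; (15|19)=-1, (17|19)=+1; (−1)^{1·1·9}·(-1)^1·(+1)^1 = +1.
v=5: a=5^-1·(≡1), b=5^0·(≡2) mod 5; (1|5)=+1, (2|5)=-1; (−1)^{-1·0·2}·(+1)^0·(-1)^-1 = -1.
v=37: a=37^1·(≡8), b=37^1·(≡17) mod 37; (8|37)=-1, (17|37)=-1; (−1)^{1·1·18}·(-1)^1·(-1)^1 = +1.
v=∞: 326895 > 0 and -703 < 0  ⇒  (a,b)_∞ = +1.
|Ram(326895, -703)| = 2, even; anisotropic at {3, 5}.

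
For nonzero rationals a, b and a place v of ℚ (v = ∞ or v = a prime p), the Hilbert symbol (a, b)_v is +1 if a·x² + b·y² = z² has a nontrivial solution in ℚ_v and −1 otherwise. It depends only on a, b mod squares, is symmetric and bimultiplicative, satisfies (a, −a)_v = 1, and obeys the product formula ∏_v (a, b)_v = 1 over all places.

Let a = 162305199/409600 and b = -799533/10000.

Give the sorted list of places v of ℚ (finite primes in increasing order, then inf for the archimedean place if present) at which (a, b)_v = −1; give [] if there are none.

Mod squares: a ≡ 7511, b ≡ -37. Check v ∈ {∞, 2, 3, 5, 7, 29, 37}.
v=3: a=3^2·(≡2), b=3^2·(≡2) mod 3; (2|3)=-1, (2|3)=-1; (−1)^{2·2·1}·(-1)^2·(-1)^2 = +1.
v=37: a=37^1·(≡24), b=37^1·(≡11) mod 37; (24|37)=-1, (11|37)=+1; (−1)^{1·1·18}·(-1)^1·(+1)^1 = -1.
v=7: a=7^5·(≡2), b=7^4·(≡6) mod 7; (2|7)=+1, (6|7)=-1; (−1)^{5·4·3}·(+1)^4·(-1)^5 = -1.
v=29: a=29^1·(≡27), b=29^0·(≡18) mod 29; (27|29)=-1, (18|29)=-1; (−1)^{1·0·14}·(-1)^0·(-1)^1 = -1.
v=2: v_2(a)=-14, v_2(b)=-4; units ≡ 7, 3 (mod 8); ε·ε+αω+βω = 1·1+-14·1+-4·0 ≡ 1  ⇒  (a,b)_2 = -1.
v=5: a=5^-2·(≡1), b=5^-4·(≡2) mod 5; (1|5)=+1, (2|5)=-1; (−1)^{-2·-4·2}·(+1)^-4·(-1)^-2 = +1.
v=∞: 7511 > 0 and -37 < 0  ⇒  (a,b)_∞ = +1.
(7511, -37 / ℚ) ramifies at {2, 7, 29, 37}: a division algebra.

[2, 7, 29, 37]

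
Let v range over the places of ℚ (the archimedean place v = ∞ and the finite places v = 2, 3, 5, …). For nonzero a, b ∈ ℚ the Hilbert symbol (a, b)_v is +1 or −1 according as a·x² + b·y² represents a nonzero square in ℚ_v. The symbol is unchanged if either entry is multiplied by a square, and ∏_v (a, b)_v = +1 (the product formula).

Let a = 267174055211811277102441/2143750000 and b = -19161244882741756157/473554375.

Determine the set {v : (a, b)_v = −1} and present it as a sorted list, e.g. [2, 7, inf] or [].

[7, 11, 19, 29, 41, 43]

Mod squares: a ≡ 1720372423, b ≡ -3936779. Check v ∈ {∞, 2, 5, 7, 11, 19, 23, 29, 37, 41, 43, 47}.
v=41: a=41^1·(≡20), b=41^1·(≡7) mod 41; (20|41)=+1, (7|41)=-1; (−1)^{1·1·20}·(+1)^1·(-1)^1 = -1.
v=19: a=19^9·(≡17), b=19^6·(≡18) mod 19; (17|19)=+1, (18|19)=-1; (−1)^{9·6·9}·(+1)^6·(-1)^9 = -1.
v=47: a=47^0·(≡21), b=47^-2·(≡29) mod 47; (21|47)=+1, (29|47)=-1; (−1)^{0·-2·23}·(+1)^-2·(-1)^0 = +1.
v=29: a=29^1·(≡23), b=29^1·(≡14) mod 29; (23|29)=+1, (14|29)=-1; (−1)^{1·1·14}·(+1)^1·(-1)^1 = -1.
v=23: a=23^3·(≡13), b=23^2·(≡3) mod 23; (13|23)=+1, (3|23)=+1; (−1)^{3·2·11}·(+1)^2·(+1)^3 = +1.
v=5: a=5^-8·(≡2), b=5^-4·(≡4) mod 5; (2|5)=-1, (4|5)=+1; (−1)^{-8·-4·2}·(-1)^-4·(+1)^-8 = +1.
v=7: a=7^-3·(≡1), b=7^-3·(≡1) mod 7; (1|7)=+1, (1|7)=+1; (−1)^{-3·-3·3}·(+1)^-3·(+1)^-3 = -1.
v=2: v_2(a)=-4, v_2(b)=0; units ≡ 7, 5 (mod 8); ε·ε+αω+βω = 1·0+-4·1+0·0 ≡ 0  ⇒  (a,b)_2 = +1.
v=43: a=43^1·(≡2), b=43^1·(≡18) mod 43; (2|43)=-1, (18|43)=-1; (−1)^{1·1·21}·(-1)^1·(-1)^1 = -1.
v=11: a=11^3·(≡10), b=11^1·(≡6) mod 11; (10|11)=-1, (6|11)=-1; (−1)^{3·1·5}·(-1)^1·(-1)^3 = -1.
v=∞: 1720372423 > 0 and -3936779 < 0  ⇒  (a,b)_∞ = +1.
v=37: a=37^0·(≡1), b=37^2·(≡11) mod 37; (1|37)=+1, (11|37)=+1; (−1)^{0·2·18}·(+1)^2·(+1)^0 = +1.
|Ram(1720372423, -3936779)| = 6, even; anisotropic at {7, 11, 19, 29, 41, 43}.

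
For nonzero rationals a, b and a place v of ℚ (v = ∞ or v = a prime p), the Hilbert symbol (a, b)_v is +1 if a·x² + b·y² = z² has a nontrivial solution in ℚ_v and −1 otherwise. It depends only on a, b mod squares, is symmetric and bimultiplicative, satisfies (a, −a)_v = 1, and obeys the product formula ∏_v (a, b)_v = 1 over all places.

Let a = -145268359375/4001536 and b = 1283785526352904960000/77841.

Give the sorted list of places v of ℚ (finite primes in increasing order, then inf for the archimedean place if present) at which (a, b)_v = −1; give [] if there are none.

(a, b) ≡ (-224257, 814) mod (ℚ^×)²; places V = {2, 3, 5, 7, 11, 19, 23, 29, 31, 37, ∞}.
(a,b)_3: α=0, u≡2; β=-4, v≡1 (mod 3); (2|3)=-1, (1|3)=+1; sign (−1)^0·-1^-4·+1^0 = +1.
(a,b)_2: α=-8, β=11; u≡7, v≡7 (mod 8); ε(u)ε(v)=1·1, αω(v)=-8·0, βω(u)=11·0; sum ≡ 1  ⇒  -1.
(a,b)_19: α=1, u≡15; β=2, v≡11 (mod 19); (15|19)=-1, (11|19)=+1; sign (−1)^0·-1^2·+1^1 = +1.
(a,b)_37: α=1, u≡1; β=3, v≡22 (mod 37); (1|37)=+1, (22|37)=-1; sign (−1)^0·+1^3·-1^1 = -1.
(a,b)_23: α=2, u≡6; β=0, v≡18 (mod 23); (6|23)=+1, (18|23)=+1; sign (−1)^0·+1^0·+1^2 = +1.
(a,b)_31: α=0, u≡20; β=-2, v≡18 (mod 31); (20|31)=+1, (18|31)=+1; sign (−1)^0·+1^-2·+1^0 = +1.
(a,b)_5: α=8, u≡3; β=4, v≡1 (mod 5); (3|5)=-1, (1|5)=+1; sign (−1)^0·-1^4·+1^8 = +1.
(a,b)_11: α=-1, u≡8; β=3, v≡8 (mod 11); (8|11)=-1, (8|11)=-1; sign (−1)^1·-1^3·-1^-1 = -1.
(a,b)_29: α=-1, u≡21; β=2, v≡12 (mod 29); (21|29)=-1, (12|29)=-1; sign (−1)^0·-1^2·-1^-1 = -1.
(a,b)_∞: sgn(-224257)=−, sgn(814)=+, so +1.
(a,b)_7: α=-2, u≡4; β=2, v≡4 (mod 7); (4|7)=+1, (4|7)=+1; sign (−1)^0·+1^2·+1^-2 = +1.
Ram(-224257, 814) = {2, 11, 29, 37}; no ℚ_2-point on the conic.

[2, 11, 29, 37]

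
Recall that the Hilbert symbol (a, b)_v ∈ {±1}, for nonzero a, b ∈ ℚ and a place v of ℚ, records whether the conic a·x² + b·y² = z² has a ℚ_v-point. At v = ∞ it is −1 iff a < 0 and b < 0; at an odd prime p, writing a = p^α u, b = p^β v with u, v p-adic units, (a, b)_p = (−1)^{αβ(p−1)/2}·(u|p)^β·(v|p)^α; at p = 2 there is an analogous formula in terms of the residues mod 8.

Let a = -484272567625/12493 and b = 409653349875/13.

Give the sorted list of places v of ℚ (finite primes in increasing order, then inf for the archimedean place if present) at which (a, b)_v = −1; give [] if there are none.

[2, 11, 13, 17]

Mod squares: a ≡ -146965, b ≡ 1616615. Check v ∈ {∞, 2, 3, 5, 7, 11, 13, 17, 19, 31}.
v=31: a=31^-2·(≡29), b=31^0·(≡6) mod 31; (29|31)=-1, (6|31)=-1; (−1)^{-2·0·15}·(-1)^0·(-1)^-2 = +1.
v=2: v_2(a)=0, v_2(b)=0; units ≡ 3, 7 (mod 8); ε·ε+αω+βω = 1·1+0·0+0·1 ≡ 1  ⇒  (a,b)_2 = -1.
v=11: a=11^2·(≡10), b=11^5·(≡9) mod 11; (10|11)=-1, (9|11)=+1; (−1)^{2·5·5}·(-1)^5·(+1)^2 = -1.
v=3: a=3^0·(≡2), b=3^2·(≡2) mod 3; (2|3)=-1, (2|3)=-1; (−1)^{0·2·1}·(-1)^2·(-1)^0 = +1.
v=19: a=19^1·(≡16), b=19^1·(≡2) mod 19; (16|19)=+1, (2|19)=-1; (−1)^{1·1·9}·(+1)^1·(-1)^1 = +1.
v=5: a=5^3·(≡3), b=5^3·(≡3) mod 5; (3|5)=-1, (3|5)=-1; (−1)^{3·3·2}·(-1)^3·(-1)^3 = +1.
v=∞: -146965 < 0 and 1616615 > 0  ⇒  (a,b)_∞ = +1.
v=13: a=13^-1·(≡2), b=13^-1·(≡3) mod 13; (2|13)=-1, (3|13)=+1; (−1)^{-1·-1·6}·(-1)^-1·(+1)^-1 = -1.
v=17: a=17^3·(≡2), b=17^1·(≡14) mod 17; (2|17)=+1, (14|17)=-1; (−1)^{3·1·8}·(+1)^1·(-1)^3 = -1.
v=7: a=7^3·(≡5), b=7^1·(≡4) mod 7; (5|7)=-1, (4|7)=+1; (−1)^{3·1·3}·(-1)^1·(+1)^3 = +1.
(-146965, 1616615 / ℚ) ramifies at {2, 11, 13, 17}: a division algebra.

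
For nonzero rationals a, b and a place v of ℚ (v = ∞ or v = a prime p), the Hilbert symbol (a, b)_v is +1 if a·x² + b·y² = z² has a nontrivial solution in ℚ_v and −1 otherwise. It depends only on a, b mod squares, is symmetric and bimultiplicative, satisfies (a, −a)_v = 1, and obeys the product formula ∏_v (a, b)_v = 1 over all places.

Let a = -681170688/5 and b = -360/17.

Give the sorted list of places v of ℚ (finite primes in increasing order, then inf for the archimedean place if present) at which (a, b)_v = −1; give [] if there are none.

Mod squares: a ≡ -5115, b ≡ -170. Check v ∈ {∞, 2, 3, 5, 11, 17, 31}.
v=17: a=17^2·(≡15), b=17^-1·(≡14) mod 17; (15|17)=+1, (14|17)=-1; (−1)^{2·-1·8}·(+1)^-1·(-1)^2 = +1.
v=3: a=3^3·(≡2), b=3^2·(≡1) mod 3; (2|3)=-1, (1|3)=+1; (−1)^{3·2·1}·(-1)^2·(+1)^3 = +1.
v=∞: -5115 < 0 and -170 < 0  ⇒  (a,b)_∞ = -1.
v=2: v_2(a)=8, v_2(b)=3; units ≡ 5, 3 (mod 8); ε·ε+αω+βω = 0·1+8·1+3·1 ≡ 1  ⇒  (a,b)_2 = -1.
v=31: a=31^1·(≡22), b=31^0·(≡8) mod 31; (22|31)=-1, (8|31)=+1; (−1)^{1·0·15}·(-1)^0·(+1)^1 = +1.
v=5: a=5^-1·(≡2), b=5^1·(≡4) mod 5; (2|5)=-1, (4|5)=+1; (−1)^{-1·1·2}·(-1)^1·(+1)^-1 = -1.
v=11: a=11^1·(≡7), b=11^0·(≡6) mod 11; (7|11)=-1, (6|11)=-1; (−1)^{1·0·5}·(-1)^0·(-1)^1 = -1.
|Ram(-5115, -170)| = 4, even; anisotropic at {2, 5, 11, ∞}.

[2, 5, 11, inf]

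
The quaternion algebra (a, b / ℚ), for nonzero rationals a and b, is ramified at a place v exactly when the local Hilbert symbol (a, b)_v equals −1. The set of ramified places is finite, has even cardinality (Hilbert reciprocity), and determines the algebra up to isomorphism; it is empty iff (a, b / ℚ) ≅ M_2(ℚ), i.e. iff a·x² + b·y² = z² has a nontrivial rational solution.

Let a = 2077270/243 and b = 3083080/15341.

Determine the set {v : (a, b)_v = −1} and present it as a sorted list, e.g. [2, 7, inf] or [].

(a, b) ≡ (7410, 3770) mod (ℚ^×)²; places V = {2, 3, 5, 7, 11, 13, 19, 23, 29, ∞}.
(a,b)_3: α=-5, u≡1; β=0, v≡2 (mod 3); (1|3)=+1, (2|3)=-1; sign (−1)^0·+1^0·-1^-5 = -1.
(a,b)_2: α=1, β=3; u≡1, v≡5 (mod 8); ε(u)ε(v)=0·0, αω(v)=1·1, βω(u)=3·0; sum ≡ 1  ⇒  -1.
(a,b)_7: α=0, u≡4; β=2, v≡1 (mod 7); (4|7)=+1, (1|7)=+1; sign (−1)^0·+1^2·+1^0 = +1.
(a,b)_23: α=0, u≡9; β=-2, v≡19 (mod 23); (9|23)=+1, (19|23)=-1; sign (−1)^0·+1^-2·-1^0 = +1.
(a,b)_13: α=1, u≡8; β=1, v≡1 (mod 13); (8|13)=-1, (1|13)=+1; sign (−1)^0·-1^1·+1^1 = -1.
(a,b)_11: α=0, u≡8; β=2, v≡10 (mod 11); (8|11)=-1, (10|11)=-1; sign (−1)^0·-1^2·-1^0 = +1.
(a,b)_29: α=2, u≡11; β=-1, v≡17 (mod 29); (11|29)=-1, (17|29)=-1; sign (−1)^0·-1^-1·-1^2 = -1.
(a,b)_5: α=1, u≡3; β=1, v≡1 (mod 5); (3|5)=-1, (1|5)=+1; sign (−1)^0·-1^1·+1^1 = -1.
(a,b)_19: α=1, u≡18; β=0, v≡8 (mod 19); (18|19)=-1, (8|19)=-1; sign (−1)^0·-1^0·-1^1 = -1.
(a,b)_∞: sgn(7410)=+, sgn(3770)=+, so +1.
Ram(7410, 3770) = {2, 3, 5, 13, 19, 29}; no ℚ_2-point on the conic.

[2, 3, 5, 13, 19, 29]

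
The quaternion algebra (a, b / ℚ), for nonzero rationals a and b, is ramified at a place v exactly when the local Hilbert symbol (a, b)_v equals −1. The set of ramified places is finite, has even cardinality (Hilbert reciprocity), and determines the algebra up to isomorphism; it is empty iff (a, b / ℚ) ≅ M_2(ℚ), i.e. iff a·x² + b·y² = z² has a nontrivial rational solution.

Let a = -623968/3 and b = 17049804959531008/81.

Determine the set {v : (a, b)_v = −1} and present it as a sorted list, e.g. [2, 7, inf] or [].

[17, 23]

Mod squares: a ≡ -116994, b ≡ 2737. Check v ∈ {∞, 2, 3, 7, 17, 23, 31, 37}.
v=2: v_2(a)=5, v_2(b)=14; units ≡ 7, 1 (mod 8); ε·ε+αω+βω = 1·0+5·0+14·0 ≡ 0  ⇒  (a,b)_2 = +1.
v=3: a=3^-1·(≡2), b=3^-4·(≡1) mod 3; (2|3)=-1, (1|3)=+1; (−1)^{-1·-4·1}·(-1)^-4·(+1)^-1 = +1.
v=31: a=31^1·(≡28), b=31^2·(≡20) mod 31; (28|31)=+1, (20|31)=+1; (−1)^{1·2·15}·(+1)^2·(+1)^1 = +1.
v=23: a=23^0·(≡15), b=23^1·(≡13) mod 23; (15|23)=-1, (13|23)=+1; (−1)^{0·1·11}·(-1)^1·(+1)^0 = -1.
v=37: a=37^1·(≡15), b=37^2·(≡7) mod 37; (15|37)=-1, (7|37)=+1; (−1)^{1·2·18}·(-1)^2·(+1)^1 = +1.
v=7: a=7^0·(≡4), b=7^1·(≡5) mod 7; (4|7)=+1, (5|7)=-1; (−1)^{0·1·3}·(+1)^1·(-1)^0 = +1.
v=∞: -116994 < 0 and 2737 > 0  ⇒  (a,b)_∞ = +1.
v=17: a=17^1·(≡11), b=17^3·(≡2) mod 17; (11|17)=-1, (2|17)=+1; (−1)^{1·3·8}·(-1)^3·(+1)^1 = -1.
|Ram(-116994, 2737)| = 2, even; anisotropic at {17, 23}.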